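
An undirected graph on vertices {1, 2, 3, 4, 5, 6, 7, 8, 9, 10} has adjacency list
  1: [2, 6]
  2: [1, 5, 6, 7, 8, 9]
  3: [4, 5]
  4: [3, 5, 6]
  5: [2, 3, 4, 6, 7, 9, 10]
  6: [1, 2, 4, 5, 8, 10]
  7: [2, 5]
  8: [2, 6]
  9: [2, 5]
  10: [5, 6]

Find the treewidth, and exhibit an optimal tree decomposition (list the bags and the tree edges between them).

The largest bag has 3 vertices, giving width 2; this decomposition certifies tw(G) ≤ 2. For the lower bound, the 3 vertices {2, 6, 8} are pairwise adjacent, and any tree decomposition puts a clique entirely inside one bag — forcing width ≥ 2. Hence tw(G) = 2 exactly.

Treewidth 2.
Bags: B1 = {2, 5, 7}  B2 = {2, 5, 9}  B3 = {2, 5, 6}  B4 = {4, 5, 6}  B5 = {3, 4, 5}  B6 = {1, 2, 6}  B7 = {5, 6, 10}  B8 = {2, 6, 8}
Tree: B1–B2, B1–B3, B3–B4, B4–B5, B3–B6, B4–B7, B6–B8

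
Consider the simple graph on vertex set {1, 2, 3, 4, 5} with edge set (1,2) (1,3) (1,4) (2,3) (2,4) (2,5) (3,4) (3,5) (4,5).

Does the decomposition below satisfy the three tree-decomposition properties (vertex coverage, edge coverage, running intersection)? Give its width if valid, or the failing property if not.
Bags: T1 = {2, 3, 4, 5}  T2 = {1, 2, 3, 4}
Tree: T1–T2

Checking the three conditions: (i) the bags cover all of {1, 2, 3, 4, 5}; (ii) for each edge, some bag contains both endpoints; (iii) the bags containing any fixed vertex form a subtree. All hold, so the decomposition is valid with width 4 − 1 = 3.

Yes; width 3.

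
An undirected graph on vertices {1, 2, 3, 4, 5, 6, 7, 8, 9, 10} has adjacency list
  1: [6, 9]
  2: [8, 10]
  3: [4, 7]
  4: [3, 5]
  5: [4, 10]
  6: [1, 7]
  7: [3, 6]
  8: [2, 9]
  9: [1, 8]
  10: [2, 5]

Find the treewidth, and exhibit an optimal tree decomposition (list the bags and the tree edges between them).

Every bag has size at most 3, so the width is 3 − 1 = 2 and tw(G) ≤ 2. The edges 6–1–9–8–2–10–5–4–3–7–6 form a cycle, so G is not a tree and its treewidth is at least 2. Hence tw(G) = 2 exactly.

Treewidth 2.
One optimal decomposition is:
Bags: B1 = {1, 6, 9}  B2 = {6, 8, 9}  B3 = {2, 6, 8}  B4 = {2, 6, 10}  B5 = {5, 6, 10}  B6 = {4, 5, 6}  B7 = {3, 4, 6}  B8 = {3, 6, 7}
Tree: B1–B2, B2–B3, B3–B4, B4–B5, B5–B6, B6–B7, B7–B8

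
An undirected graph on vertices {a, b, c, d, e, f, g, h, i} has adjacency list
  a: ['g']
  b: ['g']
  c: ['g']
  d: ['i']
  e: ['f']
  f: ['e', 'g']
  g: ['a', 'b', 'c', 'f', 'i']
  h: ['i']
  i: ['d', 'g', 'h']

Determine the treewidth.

1

A width-1 tree decomposition is:
Bags: B1 = {f, g}  B2 = {c, g}  B3 = {g, i}  B4 = {a, g}  B5 = {d, i}  B6 = {b, g}  B7 = {h, i}  B8 = {e, f}
Tree: B1–B2, B2–B3, B3–B4, B3–B5, B2–B6, B3–B7, B1–B8
Each bag holds 2 vertices, so the decomposition has width 1, which upper-bounds the treewidth. Any graph with an edge has treewidth ≥ 1, and G has the edge g–f. Therefore the treewidth is 1.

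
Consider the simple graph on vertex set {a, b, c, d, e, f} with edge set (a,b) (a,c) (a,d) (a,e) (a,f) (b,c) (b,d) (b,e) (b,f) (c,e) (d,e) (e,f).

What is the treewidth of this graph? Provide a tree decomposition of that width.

Every bag has size at most 4, so the width is 4 − 1 = 3 and tw(G) ≤ 3. Conversely, {a, b, d, e} is a clique of size 4, and the vertices of any clique must share a bag in every tree decomposition; so some bag has ≥ 4 vertices and tw(G) ≥ 3. The upper and lower bounds meet at 3, so that is the treewidth.

Treewidth 3.
Bags: B1 = {a, b, d, e}  B2 = {a, b, c, e}  B3 = {a, b, e, f}
Tree: B1–B2, B2–B3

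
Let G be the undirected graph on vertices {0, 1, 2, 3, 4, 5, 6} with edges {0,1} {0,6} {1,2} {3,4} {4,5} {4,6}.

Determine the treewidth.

A width-1 tree decomposition is:
Bags: B1 = {0, 1}  B2 = {0, 6}  B3 = {1, 2}  B4 = {4, 6}  B5 = {4, 5}  B6 = {3, 4}
Tree: B1–B2, B1–B3, B2–B4, B4–B5, B4–B6
Every bag has size at most 2, so the width is 2 − 1 = 1 and tw(G) ≤ 1. Since G has at least one edge (e.g. 0–1), it is not an edgeless graph, so tw(G) ≥ 1. Hence tw(G) = 1 exactly.

1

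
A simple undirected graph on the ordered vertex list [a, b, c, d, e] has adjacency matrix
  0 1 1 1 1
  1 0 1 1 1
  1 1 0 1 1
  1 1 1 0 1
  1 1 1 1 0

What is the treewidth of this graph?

4

A width-4 tree decomposition is:
Bags: B1 = {a, b, c, d, e}
Tree: (single bag)
With just one bag of size 5, the width is 5 − 1 = 4, so tw(G) ≤ 4. For the lower bound, the 5 vertices {a, b, c, d, e} are pairwise adjacent, and any tree decomposition puts a clique entirely inside one bag — forcing width ≥ 4. Therefore the treewidth is 4.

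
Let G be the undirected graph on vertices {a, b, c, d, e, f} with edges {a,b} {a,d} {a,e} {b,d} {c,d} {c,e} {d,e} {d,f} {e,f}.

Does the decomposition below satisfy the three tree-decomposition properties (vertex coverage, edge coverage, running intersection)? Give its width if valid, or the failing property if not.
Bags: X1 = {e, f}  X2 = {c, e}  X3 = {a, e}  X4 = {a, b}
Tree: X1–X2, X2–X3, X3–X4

A tree decomposition must satisfy three properties: every vertex lies in some bag; for every edge, both endpoints lie together in some bag; and for every vertex, the bags containing it form a connected subtree. Here vertex d appears in no bag, so the decomposition is invalid.

No — vertex d appears in no bag.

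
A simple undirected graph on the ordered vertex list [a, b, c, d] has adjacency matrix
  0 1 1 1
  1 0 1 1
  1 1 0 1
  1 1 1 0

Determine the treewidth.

A width-3 tree decomposition is:
Bags: B1 = {a, b, c, d}
Tree: (single bag)
A single bag containing all 4 vertices is trivially a valid decomposition of width 3. On the other hand G contains the 4-clique {a, b, c, d}. A clique must lie in a single bag of any decomposition, so no decomposition can have width below 3. Combining the bounds, tw(G) = 3.

3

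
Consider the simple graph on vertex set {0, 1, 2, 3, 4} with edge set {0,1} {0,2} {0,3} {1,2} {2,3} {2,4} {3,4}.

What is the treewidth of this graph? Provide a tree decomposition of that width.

Every bag has size at most 3, so the width is 3 − 1 = 2 and tw(G) ≤ 2. On the other hand G contains the 3-clique {0, 1, 2}. A clique must lie in a single bag of any decomposition, so no decomposition can have width below 2. Hence tw(G) = 2 exactly.

Treewidth 2.
One such decomposition:
Bags: B1 = {0, 2, 3}  B2 = {2, 3, 4}  B3 = {0, 1, 2}
Tree: B1–B2, B1–B3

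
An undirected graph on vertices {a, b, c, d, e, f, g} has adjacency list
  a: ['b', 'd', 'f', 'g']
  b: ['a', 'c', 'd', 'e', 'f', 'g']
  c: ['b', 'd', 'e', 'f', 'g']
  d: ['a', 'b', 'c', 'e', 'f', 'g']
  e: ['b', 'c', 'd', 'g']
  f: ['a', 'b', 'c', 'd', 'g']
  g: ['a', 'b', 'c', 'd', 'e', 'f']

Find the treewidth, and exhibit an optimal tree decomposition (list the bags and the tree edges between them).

Treewidth 4.
Bags: B1 = {b, c, d, f, g}  B2 = {a, b, d, f, g}  B3 = {b, c, d, e, g}
Tree: B1–B2, B1–B3

Each bag holds 5 vertices, so the decomposition has width 4, which upper-bounds the treewidth. Conversely, {b, c, d, e, g} is a clique of size 5, and the vertices of any clique must share a bag in every tree decomposition; so some bag has ≥ 5 vertices and tw(G) ≥ 4. Combining the bounds, tw(G) = 4.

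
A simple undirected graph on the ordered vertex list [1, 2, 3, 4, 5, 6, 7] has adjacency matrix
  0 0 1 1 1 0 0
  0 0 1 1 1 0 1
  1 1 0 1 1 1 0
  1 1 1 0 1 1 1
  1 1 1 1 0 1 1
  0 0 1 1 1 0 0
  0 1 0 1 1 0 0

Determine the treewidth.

3

A width-3 tree decomposition is:
Bags: B1 = {2, 4, 5, 7}  B2 = {2, 3, 4, 5}  B3 = {3, 4, 5, 6}  B4 = {1, 3, 4, 5}
Tree: B1–B2, B2–B3, B3–B4
The largest bag has 4 vertices, giving width 3; this decomposition certifies tw(G) ≤ 3. Conversely, {1, 3, 4, 5} is a clique of size 4, and the vertices of any clique must share a bag in every tree decomposition; so some bag has ≥ 4 vertices and tw(G) ≥ 3. Combining the bounds, tw(G) = 3.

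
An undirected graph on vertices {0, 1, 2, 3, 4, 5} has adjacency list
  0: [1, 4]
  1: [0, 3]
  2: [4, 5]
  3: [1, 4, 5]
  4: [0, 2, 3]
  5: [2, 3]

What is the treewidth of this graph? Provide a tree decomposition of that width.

Treewidth 2.
Bags: B1 = {2, 3, 5}  B2 = {2, 3, 4}  B3 = {1, 3, 4}  B4 = {0, 1, 4}
Tree: B1–B2, B2–B3, B3–B4

Each bag holds 3 vertices, so the decomposition has width 2, which upper-bounds the treewidth. Since 5–2–4–3–5 is a cycle in G, G is not acyclic. Forests are exactly the graphs of treewidth ≤ 1, so tw(G) ≥ 2. Therefore the treewidth is 2.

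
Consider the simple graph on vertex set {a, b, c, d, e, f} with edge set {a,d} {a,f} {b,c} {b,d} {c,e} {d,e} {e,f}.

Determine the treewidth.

2

A width-2 tree decomposition is:
Bags: B1 = {a, e, f}  B2 = {a, d, e}  B3 = {c, d, e}  B4 = {b, c, d}
Tree: B1–B2, B2–B3, B3–B4
Each bag holds 3 vertices, so the decomposition has width 2, which upper-bounds the treewidth. For the lower bound, G contains the cycle f–a–d–e–f, so G is not a forest; only forests have treewidth ≤ 1, hence tw(G) ≥ 2. Combining the bounds, tw(G) = 2.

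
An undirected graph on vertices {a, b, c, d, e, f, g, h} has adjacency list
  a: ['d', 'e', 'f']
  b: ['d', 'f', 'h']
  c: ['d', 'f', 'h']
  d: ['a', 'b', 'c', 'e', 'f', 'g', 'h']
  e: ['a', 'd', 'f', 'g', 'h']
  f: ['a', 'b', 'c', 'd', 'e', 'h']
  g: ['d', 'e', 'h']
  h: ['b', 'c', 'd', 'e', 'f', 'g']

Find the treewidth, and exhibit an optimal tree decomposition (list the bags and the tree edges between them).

The largest bag has 4 vertices, giving width 3; this decomposition certifies tw(G) ≤ 3. For the lower bound, the 4 vertices {d, e, g, h} are pairwise adjacent, and any tree decomposition puts a clique entirely inside one bag — forcing width ≥ 3. The upper and lower bounds meet at 3, so that is the treewidth.

Treewidth 3.
Bags: B1 = {d, e, f, h}  B2 = {a, d, e, f}  B3 = {b, d, f, h}  B4 = {c, d, f, h}  B5 = {d, e, g, h}
Tree: B1–B2, B1–B3, B1–B4, B1–B5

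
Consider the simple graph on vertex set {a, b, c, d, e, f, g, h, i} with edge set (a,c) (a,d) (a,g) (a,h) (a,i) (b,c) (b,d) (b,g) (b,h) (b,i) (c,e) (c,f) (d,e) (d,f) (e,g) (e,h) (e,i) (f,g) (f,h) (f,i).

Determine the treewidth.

4

A width-4 tree decomposition is:
Bags: B1 = {a, b, e, f, g}  B2 = {a, b, d, e, f}  B3 = {a, b, e, f, i}  B4 = {a, b, e, f, h}  B5 = {a, b, c, e, f}
Tree: B1–B2, B2–B3, B3–B4, B4–B5
Each bag holds 5 vertices, so the decomposition has width 4, which upper-bounds the treewidth. For the lower bound: the 5 vertex sets {b,g}, {d,f}, {a,i}, {e}, {h} are disjoint, each induces a connected subgraph, and every pair is joined by at least one edge of G. Contracting each set to a single vertex therefore yields K_{5} as a minor, and since treewidth is minor-monotone, tw(G) ≥ tw(K_{5}) = 4. Hence tw(G) = 4 exactly.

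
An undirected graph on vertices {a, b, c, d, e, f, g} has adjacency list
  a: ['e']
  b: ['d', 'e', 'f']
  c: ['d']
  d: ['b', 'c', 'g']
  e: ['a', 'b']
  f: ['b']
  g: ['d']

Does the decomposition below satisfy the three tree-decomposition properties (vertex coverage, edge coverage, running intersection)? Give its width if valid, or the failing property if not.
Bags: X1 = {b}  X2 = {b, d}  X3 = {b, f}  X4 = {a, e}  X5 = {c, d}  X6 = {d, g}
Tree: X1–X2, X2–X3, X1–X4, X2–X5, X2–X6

No — edge (e,b) lies in no bag.

A tree decomposition must satisfy three properties: every vertex lies in some bag; for every edge, both endpoints lie together in some bag; and for every vertex, the bags containing it form a connected subtree. Here edge (e,b) lies in no bag, so the decomposition is invalid.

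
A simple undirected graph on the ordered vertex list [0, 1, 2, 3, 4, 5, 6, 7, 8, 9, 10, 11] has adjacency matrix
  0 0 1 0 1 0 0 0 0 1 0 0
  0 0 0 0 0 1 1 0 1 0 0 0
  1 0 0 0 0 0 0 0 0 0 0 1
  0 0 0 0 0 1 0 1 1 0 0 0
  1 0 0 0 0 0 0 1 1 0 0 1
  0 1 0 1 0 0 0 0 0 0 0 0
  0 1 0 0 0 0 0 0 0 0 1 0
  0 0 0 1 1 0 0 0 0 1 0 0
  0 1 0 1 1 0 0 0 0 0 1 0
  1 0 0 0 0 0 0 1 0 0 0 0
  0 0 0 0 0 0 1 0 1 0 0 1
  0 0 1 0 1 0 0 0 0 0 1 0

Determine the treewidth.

A width-3 tree decomposition is:
Bags: B1 = {0, 2, 7, 9}  B2 = {0, 2, 4, 7}  B3 = {2, 4, 7, 11}  B4 = {3, 4, 7, 11}  B5 = {3, 4, 8, 11}  B6 = {3, 8, 10, 11}  B7 = {3, 5, 8, 10}  B8 = {1, 5, 8, 10}  B9 = {1, 5, 6, 10}
Tree: B1–B2, B2–B3, B3–B4, B4–B5, B5–B6, B6–B7, B7–B8, B8–B9
The largest bag has 4 vertices, giving width 3; this decomposition certifies tw(G) ≤ 3. For the lower bound: the 4 vertex sets {0,2,9}, {7}, {4}, {3,8,10,11} are disjoint, each induces a connected subgraph, and every pair is joined by at least one edge of G. Contracting each set to a single vertex therefore yields K_{4} as a minor, and since treewidth is minor-monotone, tw(G) ≥ tw(K_{4}) = 3. Hence tw(G) = 3 exactly.

3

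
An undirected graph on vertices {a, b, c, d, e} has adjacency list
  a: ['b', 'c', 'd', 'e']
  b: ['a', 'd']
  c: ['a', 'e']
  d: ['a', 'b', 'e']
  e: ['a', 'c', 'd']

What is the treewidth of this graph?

A width-2 tree decomposition is:
Bags: B1 = {a, d, e}  B2 = {a, b, d}  B3 = {a, c, e}
Tree: B1–B2, B1–B3
Every bag has size at most 3, so the width is 3 − 1 = 2 and tw(G) ≤ 2. For the lower bound, the 3 vertices {a, d, e} are pairwise adjacent, and any tree decomposition puts a clique entirely inside one bag — forcing width ≥ 2. Hence tw(G) = 2 exactly.

2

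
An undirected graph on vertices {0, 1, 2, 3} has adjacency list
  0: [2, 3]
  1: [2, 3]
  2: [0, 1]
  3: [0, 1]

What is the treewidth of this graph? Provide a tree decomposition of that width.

Treewidth 2.
One such decomposition:
Bags: B1 = {0, 2, 3}  B2 = {1, 2, 3}
Tree: B1–B2

Each bag holds 3 vertices, so the decomposition has width 2, which upper-bounds the treewidth. Since 2–0–3–1–2 is a cycle in G, G is not acyclic. Forests are exactly the graphs of treewidth ≤ 1, so tw(G) ≥ 2. Combining the bounds, tw(G) = 2.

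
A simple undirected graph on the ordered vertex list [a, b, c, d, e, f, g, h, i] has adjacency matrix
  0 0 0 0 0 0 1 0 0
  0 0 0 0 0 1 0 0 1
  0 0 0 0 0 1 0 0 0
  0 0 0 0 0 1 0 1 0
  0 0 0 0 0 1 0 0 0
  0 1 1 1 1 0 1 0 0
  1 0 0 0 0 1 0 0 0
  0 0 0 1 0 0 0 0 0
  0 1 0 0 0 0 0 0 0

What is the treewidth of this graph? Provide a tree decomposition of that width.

Each bag holds 2 vertices, so the decomposition has width 1, which upper-bounds the treewidth. G has an edge, so its treewidth is at least 1. Combining the bounds, tw(G) = 1.

Treewidth 1.
One optimal decomposition is:
Bags: B1 = {b, i}  B2 = {b, f}  B3 = {f, g}  B4 = {e, f}  B5 = {d, f}  B6 = {d, h}  B7 = {c, f}  B8 = {a, g}
Tree: B1–B2, B2–B3, B3–B4, B3–B5, B5–B6, B2–B7, B3–B8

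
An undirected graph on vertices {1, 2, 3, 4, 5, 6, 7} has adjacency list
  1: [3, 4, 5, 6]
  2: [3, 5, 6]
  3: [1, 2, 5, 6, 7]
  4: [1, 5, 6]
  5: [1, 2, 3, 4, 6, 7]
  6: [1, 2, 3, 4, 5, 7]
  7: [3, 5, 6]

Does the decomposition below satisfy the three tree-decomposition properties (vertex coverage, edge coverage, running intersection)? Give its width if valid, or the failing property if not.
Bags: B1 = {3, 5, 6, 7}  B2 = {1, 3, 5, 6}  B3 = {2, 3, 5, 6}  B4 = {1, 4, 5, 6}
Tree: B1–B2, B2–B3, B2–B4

Every vertex of G appears in some bag (union = {1, 2, 3, 4, 5, 6, 7}); every edge is covered by a bag; and for each vertex v the set of bags containing v is connected in the bag tree. The decomposition is therefore valid. The largest bag has 4 vertices, so the width is 3.

Yes; width 3.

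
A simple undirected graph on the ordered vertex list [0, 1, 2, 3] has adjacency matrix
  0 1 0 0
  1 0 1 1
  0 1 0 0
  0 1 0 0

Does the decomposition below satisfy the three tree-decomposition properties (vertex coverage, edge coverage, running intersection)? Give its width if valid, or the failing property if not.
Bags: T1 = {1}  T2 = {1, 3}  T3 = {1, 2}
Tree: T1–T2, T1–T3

No — vertex 0 appears in no bag.

A tree decomposition must satisfy three properties: every vertex lies in some bag; for every edge, both endpoints lie together in some bag; and for every vertex, the bags containing it form a connected subtree. Here vertex 0 appears in no bag, so the decomposition is invalid.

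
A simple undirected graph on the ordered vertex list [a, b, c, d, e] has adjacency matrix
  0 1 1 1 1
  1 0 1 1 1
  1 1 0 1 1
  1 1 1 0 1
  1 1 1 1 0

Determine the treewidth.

4

A width-4 tree decomposition is:
Bags: B1 = {a, b, c, d, e}
Tree: (single bag)
With just one bag of size 5, the width is 5 − 1 = 4, so tw(G) ≤ 4. Conversely, {a, b, c, d, e} is a clique of size 5, and the vertices of any clique must share a bag in every tree decomposition; so some bag has ≥ 5 vertices and tw(G) ≥ 4. Combining the bounds, tw(G) = 4.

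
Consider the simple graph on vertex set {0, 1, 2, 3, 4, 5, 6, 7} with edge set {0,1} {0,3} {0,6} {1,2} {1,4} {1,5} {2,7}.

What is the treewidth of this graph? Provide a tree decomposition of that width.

Treewidth 1.
Bags: B1 = {0, 6}  B2 = {0, 1}  B3 = {1, 2}  B4 = {2, 7}  B5 = {1, 4}  B6 = {0, 3}  B7 = {1, 5}
Tree: B1–B2, B2–B3, B3–B4, B2–B5, B1–B6, B5–B7

Each bag holds 2 vertices, so the decomposition has width 1, which upper-bounds the treewidth. G has an edge, so its treewidth is at least 1. Therefore the treewidth is 1.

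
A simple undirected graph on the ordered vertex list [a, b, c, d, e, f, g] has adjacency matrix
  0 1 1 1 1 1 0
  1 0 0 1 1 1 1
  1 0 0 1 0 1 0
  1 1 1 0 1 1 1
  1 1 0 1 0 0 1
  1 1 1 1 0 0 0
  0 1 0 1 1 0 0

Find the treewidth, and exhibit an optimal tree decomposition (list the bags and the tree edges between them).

Treewidth 3.
One optimal decomposition is:
Bags: B1 = {a, b, d, f}  B2 = {a, b, d, e}  B3 = {b, d, e, g}  B4 = {a, c, d, f}
Tree: B1–B2, B2–B3, B1–B4

Each bag holds 4 vertices, so the decomposition has width 3, which upper-bounds the treewidth. Conversely, {a, c, d, f} is a clique of size 4, and the vertices of any clique must share a bag in every tree decomposition; so some bag has ≥ 4 vertices and tw(G) ≥ 3. The upper and lower bounds meet at 3, so that is the treewidth.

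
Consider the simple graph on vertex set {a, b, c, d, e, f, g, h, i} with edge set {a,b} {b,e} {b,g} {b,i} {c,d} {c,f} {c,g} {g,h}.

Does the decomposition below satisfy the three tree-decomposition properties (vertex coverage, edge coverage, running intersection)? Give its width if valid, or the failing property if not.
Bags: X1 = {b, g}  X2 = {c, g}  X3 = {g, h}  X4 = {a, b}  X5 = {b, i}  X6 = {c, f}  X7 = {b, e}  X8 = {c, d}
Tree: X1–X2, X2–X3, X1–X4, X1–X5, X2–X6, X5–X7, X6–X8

Checking the three conditions: (i) the bags cover all of {a, b, c, d, e, f, g, h, i}; (ii) for each edge, some bag contains both endpoints; (iii) the bags containing any fixed vertex form a subtree. All hold, so the decomposition is valid with width 2 − 1 = 1.

Yes; width 1.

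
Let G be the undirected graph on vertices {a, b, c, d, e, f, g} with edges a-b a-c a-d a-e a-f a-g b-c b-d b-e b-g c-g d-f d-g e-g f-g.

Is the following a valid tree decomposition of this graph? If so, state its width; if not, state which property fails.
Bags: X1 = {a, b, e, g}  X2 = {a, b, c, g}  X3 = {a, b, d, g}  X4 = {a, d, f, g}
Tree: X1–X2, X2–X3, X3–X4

Yes; width 3.

Vertex coverage: the bags together contain {a, b, c, d, e, f, g}, the full vertex set. Edge coverage: each edge of G has both endpoints in at least one bag. Running intersection: for every vertex, the bags containing it form a connected subtree. All three properties hold, so this is a valid tree decomposition of width max|bag| − 1 = 3, and hence tw(G) ≤ 3.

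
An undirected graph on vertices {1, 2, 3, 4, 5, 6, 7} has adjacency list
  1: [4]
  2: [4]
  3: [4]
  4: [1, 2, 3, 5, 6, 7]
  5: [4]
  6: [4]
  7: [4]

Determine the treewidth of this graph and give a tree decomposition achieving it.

Treewidth 1.
One optimal decomposition is:
Bags: B1 = {4, 6}  B2 = {4, 7}  B3 = {1, 4}  B4 = {3, 4}  B5 = {4, 5}  B6 = {2, 4}
Tree: B1–B2, B2–B3, B2–B4, B3–B5, B2–B6

Each bag holds 2 vertices, so the decomposition has width 1, which upper-bounds the treewidth. G has an edge, so its treewidth is at least 1. Hence tw(G) = 1 exactly.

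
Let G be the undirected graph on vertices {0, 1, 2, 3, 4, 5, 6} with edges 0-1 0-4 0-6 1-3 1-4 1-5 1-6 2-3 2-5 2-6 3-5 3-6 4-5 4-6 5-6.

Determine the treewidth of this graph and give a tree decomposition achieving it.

Each bag holds 4 vertices, so the decomposition has width 3, which upper-bounds the treewidth. For the lower bound, the 4 vertices {1, 3, 5, 6} are pairwise adjacent, and any tree decomposition puts a clique entirely inside one bag — forcing width ≥ 3. Combining the bounds, tw(G) = 3.

Treewidth 3.
One optimal decomposition is:
Bags: B1 = {1, 3, 5, 6}  B2 = {2, 3, 5, 6}  B3 = {1, 4, 5, 6}  B4 = {0, 1, 4, 6}
Tree: B1–B2, B1–B3, B3–B4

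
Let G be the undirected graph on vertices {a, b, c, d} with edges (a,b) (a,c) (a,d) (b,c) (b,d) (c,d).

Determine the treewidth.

A width-3 tree decomposition is:
Bags: B1 = {a, b, c, d}
Tree: (single bag)
With just one bag of size 4, the width is 4 − 1 = 3, so tw(G) ≤ 3. For the lower bound, the 4 vertices {a, b, c, d} are pairwise adjacent, and any tree decomposition puts a clique entirely inside one bag — forcing width ≥ 3. The upper and lower bounds meet at 3, so that is the treewidth.

3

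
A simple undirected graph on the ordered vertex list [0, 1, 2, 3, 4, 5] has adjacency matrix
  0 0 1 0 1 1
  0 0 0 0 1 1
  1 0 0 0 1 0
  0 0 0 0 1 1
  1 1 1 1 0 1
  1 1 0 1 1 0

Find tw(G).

A width-2 tree decomposition is:
Bags: B1 = {3, 4, 5}  B2 = {0, 4, 5}  B3 = {0, 2, 4}  B4 = {1, 4, 5}
Tree: B1–B2, B2–B3, B1–B4
Every bag has size at most 3, so the width is 3 − 1 = 2 and tw(G) ≤ 2. For the lower bound, the 3 vertices {0, 2, 4} are pairwise adjacent, and any tree decomposition puts a clique entirely inside one bag — forcing width ≥ 2. Therefore the treewidth is 2.

2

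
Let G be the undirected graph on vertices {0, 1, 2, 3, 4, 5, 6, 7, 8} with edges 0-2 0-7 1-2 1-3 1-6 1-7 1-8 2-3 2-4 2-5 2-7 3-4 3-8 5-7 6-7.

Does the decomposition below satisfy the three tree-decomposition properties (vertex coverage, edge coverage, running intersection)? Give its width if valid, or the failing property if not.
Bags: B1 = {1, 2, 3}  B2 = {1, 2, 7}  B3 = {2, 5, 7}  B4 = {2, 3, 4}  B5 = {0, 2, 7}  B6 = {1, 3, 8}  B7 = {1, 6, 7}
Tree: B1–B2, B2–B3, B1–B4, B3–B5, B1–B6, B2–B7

Vertex coverage: the bags together contain {0, 1, 2, 3, 4, 5, 6, 7, 8}, the full vertex set. Edge coverage: each edge of G has both endpoints in at least one bag. Running intersection: for every vertex, the bags containing it form a connected subtree. All three properties hold, so this is a valid tree decomposition of width max|bag| − 1 = 2, and hence tw(G) ≤ 2.

Yes; width 2.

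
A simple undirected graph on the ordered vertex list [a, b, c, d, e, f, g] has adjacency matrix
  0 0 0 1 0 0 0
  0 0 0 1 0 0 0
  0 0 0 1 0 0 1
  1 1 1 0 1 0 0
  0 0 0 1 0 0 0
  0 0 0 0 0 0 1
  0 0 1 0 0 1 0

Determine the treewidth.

1

A width-1 tree decomposition is:
Bags: B1 = {c, g}  B2 = {c, d}  B3 = {d, e}  B4 = {b, d}  B5 = {f, g}  B6 = {a, d}
Tree: B1–B2, B2–B3, B2–B4, B1–B5, B2–B6
Every bag has size at most 2, so the width is 2 − 1 = 1 and tw(G) ≤ 1. Since G has at least one edge (e.g. g–c), it is not an edgeless graph, so tw(G) ≥ 1. Therefore the treewidth is 1.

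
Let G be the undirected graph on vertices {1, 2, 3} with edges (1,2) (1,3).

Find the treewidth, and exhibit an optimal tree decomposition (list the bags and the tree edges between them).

The largest bag has 2 vertices, giving width 1; this decomposition certifies tw(G) ≤ 1. Any graph with an edge has treewidth ≥ 1, and G has the edge 3–1. Combining the bounds, tw(G) = 1.

Treewidth 1.
One optimal decomposition is:
Bags: B1 = {1, 3}  B2 = {1, 2}
Tree: B1–B2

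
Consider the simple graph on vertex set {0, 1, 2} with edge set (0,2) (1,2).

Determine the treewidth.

A width-1 tree decomposition is:
Bags: B1 = {0, 2}  B2 = {1, 2}
Tree: B1–B2
Every bag has size at most 2, so the width is 2 − 1 = 1 and tw(G) ≤ 1. G has an edge, so its treewidth is at least 1. Therefore the treewidth is 1.

1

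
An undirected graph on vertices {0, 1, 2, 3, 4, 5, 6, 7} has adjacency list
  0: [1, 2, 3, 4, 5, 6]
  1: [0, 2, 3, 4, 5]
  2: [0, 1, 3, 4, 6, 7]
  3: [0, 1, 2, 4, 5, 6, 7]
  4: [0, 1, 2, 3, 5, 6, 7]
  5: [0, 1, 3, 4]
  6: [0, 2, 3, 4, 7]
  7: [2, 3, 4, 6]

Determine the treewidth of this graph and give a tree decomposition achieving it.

The largest bag has 5 vertices, giving width 4; this decomposition certifies tw(G) ≤ 4. Conversely, {0, 1, 2, 3, 4} is a clique of size 5, and the vertices of any clique must share a bag in every tree decomposition; so some bag has ≥ 5 vertices and tw(G) ≥ 4. Combining the bounds, tw(G) = 4.

Treewidth 4.
Bags: B1 = {0, 1, 2, 3, 4}  B2 = {0, 2, 3, 4, 6}  B3 = {2, 3, 4, 6, 7}  B4 = {0, 1, 3, 4, 5}
Tree: B1–B2, B2–B3, B1–B4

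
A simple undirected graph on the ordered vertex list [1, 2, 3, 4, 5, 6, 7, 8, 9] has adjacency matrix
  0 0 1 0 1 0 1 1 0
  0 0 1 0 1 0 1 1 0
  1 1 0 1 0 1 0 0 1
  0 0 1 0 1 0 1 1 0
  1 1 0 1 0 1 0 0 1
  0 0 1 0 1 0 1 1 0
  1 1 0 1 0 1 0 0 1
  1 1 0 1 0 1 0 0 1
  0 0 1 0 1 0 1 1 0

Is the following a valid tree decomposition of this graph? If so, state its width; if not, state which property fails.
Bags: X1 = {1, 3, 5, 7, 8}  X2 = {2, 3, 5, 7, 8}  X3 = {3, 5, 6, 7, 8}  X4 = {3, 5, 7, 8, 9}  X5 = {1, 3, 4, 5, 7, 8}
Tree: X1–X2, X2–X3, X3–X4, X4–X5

No — bags containing vertex 1 are not connected in the tree.

A tree decomposition must satisfy three properties: every vertex lies in some bag; for every edge, both endpoints lie together in some bag; and for every vertex, the bags containing it form a connected subtree. Here bags containing vertex 1 are not connected in the tree, so the decomposition is invalid.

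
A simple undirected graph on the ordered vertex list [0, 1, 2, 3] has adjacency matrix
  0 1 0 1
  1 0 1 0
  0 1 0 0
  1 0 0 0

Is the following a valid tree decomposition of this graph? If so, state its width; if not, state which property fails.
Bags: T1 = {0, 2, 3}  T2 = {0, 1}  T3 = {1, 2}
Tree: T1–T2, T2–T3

A tree decomposition must satisfy three properties: every vertex lies in some bag; for every edge, both endpoints lie together in some bag; and for every vertex, the bags containing it form a connected subtree. Here bags containing vertex 2 are not connected in the tree, so the decomposition is invalid.

No — bags containing vertex 2 are not connected in the tree.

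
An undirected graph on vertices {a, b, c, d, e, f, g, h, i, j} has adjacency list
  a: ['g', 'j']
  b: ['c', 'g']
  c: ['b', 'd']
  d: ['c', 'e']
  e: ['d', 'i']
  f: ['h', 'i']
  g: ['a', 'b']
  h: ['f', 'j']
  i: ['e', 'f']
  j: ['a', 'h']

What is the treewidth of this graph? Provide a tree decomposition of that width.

The largest bag has 3 vertices, giving width 2; this decomposition certifies tw(G) ≤ 2. The edges g–a–j–h–f–i–e–d–c–b–g form a cycle, so G is not a tree and its treewidth is at least 2. Therefore the treewidth is 2.

Treewidth 2.
Bags: B1 = {a, g, j}  B2 = {g, h, j}  B3 = {f, g, h}  B4 = {f, g, i}  B5 = {e, g, i}  B6 = {d, e, g}  B7 = {c, d, g}  B8 = {b, c, g}
Tree: B1–B2, B2–B3, B3–B4, B4–B5, B5–B6, B6–B7, B7–B8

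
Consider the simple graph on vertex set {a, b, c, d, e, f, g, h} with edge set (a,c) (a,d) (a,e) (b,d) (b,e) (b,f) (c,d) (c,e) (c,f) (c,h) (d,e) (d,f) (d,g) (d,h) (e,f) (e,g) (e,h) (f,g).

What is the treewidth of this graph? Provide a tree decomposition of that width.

Each bag holds 4 vertices, so the decomposition has width 3, which upper-bounds the treewidth. Conversely, {a, c, d, e} is a clique of size 4, and the vertices of any clique must share a bag in every tree decomposition; so some bag has ≥ 4 vertices and tw(G) ≥ 3. The upper and lower bounds meet at 3, so that is the treewidth.

Treewidth 3.
Bags: B1 = {c, d, e, h}  B2 = {c, d, e, f}  B3 = {a, c, d, e}  B4 = {b, d, e, f}  B5 = {d, e, f, g}
Tree: B1–B2, B1–B3, B2–B4, B2–B5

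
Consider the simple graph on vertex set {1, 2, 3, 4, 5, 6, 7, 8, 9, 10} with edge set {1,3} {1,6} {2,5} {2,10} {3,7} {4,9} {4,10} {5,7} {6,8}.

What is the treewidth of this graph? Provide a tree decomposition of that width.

Treewidth 1.
Bags: B1 = {6, 8}  B2 = {1, 6}  B3 = {1, 3}  B4 = {3, 7}  B5 = {5, 7}  B6 = {2, 5}  B7 = {2, 10}  B8 = {4, 10}  B9 = {4, 9}
Tree: B1–B2, B2–B3, B3–B4, B4–B5, B5–B6, B6–B7, B7–B8, B8–B9

Each bag holds 2 vertices, so the decomposition has width 1, which upper-bounds the treewidth. Since G has at least one edge (e.g. 8–6), it is not an edgeless graph, so tw(G) ≥ 1. Hence tw(G) = 1 exactly.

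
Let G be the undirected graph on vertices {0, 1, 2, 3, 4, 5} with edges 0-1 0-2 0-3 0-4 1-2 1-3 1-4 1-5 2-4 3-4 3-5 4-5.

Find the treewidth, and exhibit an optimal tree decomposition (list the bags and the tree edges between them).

Treewidth 3.
One such decomposition:
Bags: B1 = {0, 1, 3, 4}  B2 = {0, 1, 2, 4}  B3 = {1, 3, 4, 5}
Tree: B1–B2, B1–B3

Every bag has size at most 4, so the width is 4 − 1 = 3 and tw(G) ≤ 3. Conversely, {0, 1, 2, 4} is a clique of size 4, and the vertices of any clique must share a bag in every tree decomposition; so some bag has ≥ 4 vertices and tw(G) ≥ 3. The upper and lower bounds meet at 3, so that is the treewidth.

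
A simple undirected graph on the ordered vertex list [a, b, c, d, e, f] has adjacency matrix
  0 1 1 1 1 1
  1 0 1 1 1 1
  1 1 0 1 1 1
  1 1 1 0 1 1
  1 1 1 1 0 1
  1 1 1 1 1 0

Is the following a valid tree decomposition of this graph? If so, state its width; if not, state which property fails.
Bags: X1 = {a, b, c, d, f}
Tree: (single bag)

A tree decomposition must satisfy three properties: every vertex lies in some bag; for every edge, both endpoints lie together in some bag; and for every vertex, the bags containing it form a connected subtree. Here vertex e appears in no bag, so the decomposition is invalid.

No — vertex e appears in no bag.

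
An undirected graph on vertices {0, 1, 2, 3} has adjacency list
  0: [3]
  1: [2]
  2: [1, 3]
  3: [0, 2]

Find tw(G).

1

A width-1 tree decomposition is:
Bags: B1 = {1, 2}  B2 = {2, 3}  B3 = {0, 3}
Tree: B1–B2, B2–B3
The largest bag has 2 vertices, giving width 1; this decomposition certifies tw(G) ≤ 1. G has an edge, so its treewidth is at least 1. Combining the bounds, tw(G) = 1.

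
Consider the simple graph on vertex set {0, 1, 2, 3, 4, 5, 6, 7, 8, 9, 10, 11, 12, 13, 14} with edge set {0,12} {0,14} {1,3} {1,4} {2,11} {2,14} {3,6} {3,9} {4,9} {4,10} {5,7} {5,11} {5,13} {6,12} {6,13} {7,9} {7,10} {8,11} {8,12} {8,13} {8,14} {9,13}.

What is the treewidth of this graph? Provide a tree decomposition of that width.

Each bag holds 4 vertices, so the decomposition has width 3, which upper-bounds the treewidth. For the lower bound: the 4 vertex sets {0,2,14}, {11}, {8}, {5,6,12,13} are disjoint, each induces a connected subgraph, and every pair is joined by at least one edge of G. Contracting each set to a single vertex therefore yields K_{4} as a minor, and since treewidth is minor-monotone, tw(G) ≥ tw(K_{4}) = 3. Therefore the treewidth is 3.

Treewidth 3.
One optimal decomposition is:
Bags: B1 = {0, 2, 11, 14}  B2 = {0, 8, 11, 14}  B3 = {0, 8, 11, 12}  B4 = {5, 8, 11, 12}  B5 = {5, 8, 12, 13}  B6 = {5, 6, 12, 13}  B7 = {5, 6, 7, 13}  B8 = {6, 7, 9, 13}  B9 = {3, 6, 7, 9}  B10 = {3, 7, 9, 10}  B11 = {3, 4, 9, 10}  B12 = {1, 3, 4, 10}
Tree: B1–B2, B2–B3, B3–B4, B4–B5, B5–B6, B6–B7, B7–B8, B8–B9, B9–B10, B10–B11, B11–B12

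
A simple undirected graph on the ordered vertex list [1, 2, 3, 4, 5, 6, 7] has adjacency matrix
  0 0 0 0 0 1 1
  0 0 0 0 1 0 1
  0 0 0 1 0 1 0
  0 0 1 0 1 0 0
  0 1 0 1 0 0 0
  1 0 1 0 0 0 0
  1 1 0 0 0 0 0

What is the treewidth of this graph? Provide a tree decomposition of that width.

The largest bag has 3 vertices, giving width 2; this decomposition certifies tw(G) ≤ 2. For the lower bound, G contains the cycle 5–2–7–1–6–3–4–5, so G is not a forest; only forests have treewidth ≤ 1, hence tw(G) ≥ 2. Combining the bounds, tw(G) = 2.

Treewidth 2.
One optimal decomposition is:
Bags: B1 = {2, 5, 7}  B2 = {1, 5, 7}  B3 = {1, 5, 6}  B4 = {3, 5, 6}  B5 = {3, 4, 5}
Tree: B1–B2, B2–B3, B3–B4, B4–B5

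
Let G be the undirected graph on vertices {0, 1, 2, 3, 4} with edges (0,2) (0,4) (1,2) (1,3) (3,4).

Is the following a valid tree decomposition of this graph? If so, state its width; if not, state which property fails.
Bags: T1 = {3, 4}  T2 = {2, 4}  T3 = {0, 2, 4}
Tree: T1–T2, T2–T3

A tree decomposition must satisfy three properties: every vertex lies in some bag; for every edge, both endpoints lie together in some bag; and for every vertex, the bags containing it form a connected subtree. Here vertex 1 appears in no bag, so the decomposition is invalid.

No — vertex 1 appears in no bag.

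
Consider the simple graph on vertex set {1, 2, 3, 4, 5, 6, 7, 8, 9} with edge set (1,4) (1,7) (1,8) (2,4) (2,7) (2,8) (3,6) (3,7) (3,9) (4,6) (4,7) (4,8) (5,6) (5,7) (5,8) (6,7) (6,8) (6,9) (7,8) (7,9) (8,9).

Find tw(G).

A width-3 tree decomposition is:
Bags: B1 = {2, 4, 7, 8}  B2 = {4, 6, 7, 8}  B3 = {6, 7, 8, 9}  B4 = {1, 4, 7, 8}  B5 = {5, 6, 7, 8}  B6 = {3, 6, 7, 9}
Tree: B1–B2, B2–B3, B1–B4, B3–B5, B3–B6
Each bag holds 4 vertices, so the decomposition has width 3, which upper-bounds the treewidth. On the other hand G contains the 4-clique {6, 7, 8, 9}. A clique must lie in a single bag of any decomposition, so no decomposition can have width below 3. Hence tw(G) = 3 exactly.

3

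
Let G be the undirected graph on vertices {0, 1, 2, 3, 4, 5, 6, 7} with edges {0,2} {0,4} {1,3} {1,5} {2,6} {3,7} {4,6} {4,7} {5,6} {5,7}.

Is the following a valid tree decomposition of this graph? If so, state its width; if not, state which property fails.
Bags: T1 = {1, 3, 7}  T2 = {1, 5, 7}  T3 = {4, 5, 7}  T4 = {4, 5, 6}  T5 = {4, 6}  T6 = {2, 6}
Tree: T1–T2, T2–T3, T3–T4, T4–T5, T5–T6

A tree decomposition must satisfy three properties: every vertex lies in some bag; for every edge, both endpoints lie together in some bag; and for every vertex, the bags containing it form a connected subtree. Here vertex 0 appears in no bag, so the decomposition is invalid.

No — vertex 0 appears in no bag.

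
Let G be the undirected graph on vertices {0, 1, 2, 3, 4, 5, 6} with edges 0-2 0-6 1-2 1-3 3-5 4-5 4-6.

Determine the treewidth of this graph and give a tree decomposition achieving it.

Treewidth 2.
One optimal decomposition is:
Bags: B1 = {0, 4, 6}  B2 = {0, 4, 5}  B3 = {0, 3, 5}  B4 = {0, 1, 3}  B5 = {0, 1, 2}
Tree: B1–B2, B2–B3, B3–B4, B4–B5

Every bag has size at most 3, so the width is 3 − 1 = 2 and tw(G) ≤ 2. For the lower bound, G contains the cycle 0–6–4–5–3–1–2–0, so G is not a forest; only forests have treewidth ≤ 1, hence tw(G) ≥ 2. Therefore the treewidth is 2.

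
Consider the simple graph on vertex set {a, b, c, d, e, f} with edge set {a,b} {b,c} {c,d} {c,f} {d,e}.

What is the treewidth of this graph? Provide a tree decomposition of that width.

Each bag holds 2 vertices, so the decomposition has width 1, which upper-bounds the treewidth. Any graph with an edge has treewidth ≥ 1, and G has the edge c–d. The upper and lower bounds meet at 1, so that is the treewidth.

Treewidth 1.
One such decomposition:
Bags: B1 = {c, d}  B2 = {c, f}  B3 = {b, c}  B4 = {a, b}  B5 = {d, e}
Tree: B1–B2, B1–B3, B3–B4, B1–B5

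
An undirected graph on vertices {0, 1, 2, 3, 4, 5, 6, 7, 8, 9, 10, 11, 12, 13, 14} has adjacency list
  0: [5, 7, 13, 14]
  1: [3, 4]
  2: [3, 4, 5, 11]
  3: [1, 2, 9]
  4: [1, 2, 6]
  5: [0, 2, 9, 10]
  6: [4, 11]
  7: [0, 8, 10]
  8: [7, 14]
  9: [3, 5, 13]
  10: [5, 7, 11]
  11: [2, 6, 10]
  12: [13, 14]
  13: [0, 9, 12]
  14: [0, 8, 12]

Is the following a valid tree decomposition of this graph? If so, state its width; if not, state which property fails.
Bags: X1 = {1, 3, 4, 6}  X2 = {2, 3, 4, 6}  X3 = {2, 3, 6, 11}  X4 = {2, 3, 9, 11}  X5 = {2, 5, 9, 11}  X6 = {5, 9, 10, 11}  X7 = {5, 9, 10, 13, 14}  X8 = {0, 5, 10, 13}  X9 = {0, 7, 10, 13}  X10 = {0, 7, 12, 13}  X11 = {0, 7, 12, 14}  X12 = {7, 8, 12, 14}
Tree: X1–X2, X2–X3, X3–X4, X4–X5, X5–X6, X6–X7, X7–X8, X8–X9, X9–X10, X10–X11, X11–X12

No — bags containing vertex 14 are not connected in the tree.

A tree decomposition must satisfy three properties: every vertex lies in some bag; for every edge, both endpoints lie together in some bag; and for every vertex, the bags containing it form a connected subtree. Here bags containing vertex 14 are not connected in the tree, so the decomposition is invalid.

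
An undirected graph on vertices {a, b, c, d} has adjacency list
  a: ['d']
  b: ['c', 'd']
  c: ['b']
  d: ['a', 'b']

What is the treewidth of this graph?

1

A width-1 tree decomposition is:
Bags: B1 = {b, d}  B2 = {b, c}  B3 = {a, d}
Tree: B1–B2, B1–B3
The largest bag has 2 vertices, giving width 1; this decomposition certifies tw(G) ≤ 1. Any graph with an edge has treewidth ≥ 1, and G has the edge b–d. Combining the bounds, tw(G) = 1.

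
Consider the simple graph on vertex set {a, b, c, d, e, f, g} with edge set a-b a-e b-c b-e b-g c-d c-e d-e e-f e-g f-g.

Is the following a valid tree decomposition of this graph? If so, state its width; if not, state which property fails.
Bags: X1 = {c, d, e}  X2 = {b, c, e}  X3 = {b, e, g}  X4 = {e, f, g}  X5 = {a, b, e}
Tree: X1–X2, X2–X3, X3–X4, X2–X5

Vertex coverage: the bags together contain {a, b, c, d, e, f, g}, the full vertex set. Edge coverage: each edge of G has both endpoints in at least one bag. Running intersection: for every vertex, the bags containing it form a connected subtree. All three properties hold, so this is a valid tree decomposition of width max|bag| − 1 = 2, and hence tw(G) ≤ 2.

Yes; width 2.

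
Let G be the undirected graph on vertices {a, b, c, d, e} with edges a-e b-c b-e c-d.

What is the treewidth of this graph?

A width-1 tree decomposition is:
Bags: B1 = {a, e}  B2 = {b, e}  B3 = {b, c}  B4 = {c, d}
Tree: B1–B2, B2–B3, B3–B4
The largest bag has 2 vertices, giving width 1; this decomposition certifies tw(G) ≤ 1. Any graph with an edge has treewidth ≥ 1, and G has the edge a–e. Combining the bounds, tw(G) = 1.

1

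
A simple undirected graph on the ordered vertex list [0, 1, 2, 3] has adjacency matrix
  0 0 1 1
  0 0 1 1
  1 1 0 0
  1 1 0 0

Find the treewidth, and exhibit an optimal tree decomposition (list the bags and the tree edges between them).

Every bag has size at most 3, so the width is 3 − 1 = 2 and tw(G) ≤ 2. Since 3–1–2–0–3 is a cycle in G, G is not acyclic. Forests are exactly the graphs of treewidth ≤ 1, so tw(G) ≥ 2. Hence tw(G) = 2 exactly.

Treewidth 2.
One such decomposition:
Bags: B1 = {1, 2, 3}  B2 = {0, 2, 3}
Tree: B1–B2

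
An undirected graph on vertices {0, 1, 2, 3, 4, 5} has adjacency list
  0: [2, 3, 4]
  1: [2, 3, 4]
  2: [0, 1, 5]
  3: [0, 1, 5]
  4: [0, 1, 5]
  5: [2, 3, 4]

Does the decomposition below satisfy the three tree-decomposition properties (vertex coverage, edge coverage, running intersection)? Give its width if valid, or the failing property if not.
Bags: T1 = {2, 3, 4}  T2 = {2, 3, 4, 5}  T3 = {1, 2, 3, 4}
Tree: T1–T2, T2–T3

No — vertex 0 appears in no bag.

A tree decomposition must satisfy three properties: every vertex lies in some bag; for every edge, both endpoints lie together in some bag; and for every vertex, the bags containing it form a connected subtree. Here vertex 0 appears in no bag, so the decomposition is invalid.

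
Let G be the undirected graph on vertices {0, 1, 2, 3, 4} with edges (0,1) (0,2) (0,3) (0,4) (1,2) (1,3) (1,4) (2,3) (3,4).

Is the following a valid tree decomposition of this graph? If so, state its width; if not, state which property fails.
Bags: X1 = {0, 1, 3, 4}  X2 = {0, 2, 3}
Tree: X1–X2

A tree decomposition must satisfy three properties: every vertex lies in some bag; for every edge, both endpoints lie together in some bag; and for every vertex, the bags containing it form a connected subtree. Here edge (1,2) lies in no bag, so the decomposition is invalid.

No — edge (1,2) lies in no bag.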